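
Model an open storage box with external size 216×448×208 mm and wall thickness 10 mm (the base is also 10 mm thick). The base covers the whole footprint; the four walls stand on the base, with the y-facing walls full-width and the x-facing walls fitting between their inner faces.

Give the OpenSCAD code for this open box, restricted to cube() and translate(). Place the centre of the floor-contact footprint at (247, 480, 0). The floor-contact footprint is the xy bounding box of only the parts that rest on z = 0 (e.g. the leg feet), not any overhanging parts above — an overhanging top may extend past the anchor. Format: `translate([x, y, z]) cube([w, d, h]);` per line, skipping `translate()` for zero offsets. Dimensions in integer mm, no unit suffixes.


translate([139, 256, 0]) cube([216, 448, 10]);
translate([139, 256, 10]) cube([216, 10, 198]);
translate([139, 694, 10]) cube([216, 10, 198]);
translate([139, 266, 10]) cube([10, 428, 198]);
translate([345, 266, 10]) cube([10, 428, 198]);


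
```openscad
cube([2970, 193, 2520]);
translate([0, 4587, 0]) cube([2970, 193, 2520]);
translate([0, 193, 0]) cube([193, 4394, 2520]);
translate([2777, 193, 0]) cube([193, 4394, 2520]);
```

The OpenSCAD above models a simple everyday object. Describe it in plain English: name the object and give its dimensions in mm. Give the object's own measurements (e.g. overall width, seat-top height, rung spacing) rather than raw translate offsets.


The wall frame of a small rectangular building: four walls, each 2520 mm tall and 193 mm thick, enclosing a footprint 2970 mm (x) by 4780 mm (y) outside-to-outside, with no floor or roof. The front and back walls (the −y and +y sides) span the full width; the two side walls fit between them.


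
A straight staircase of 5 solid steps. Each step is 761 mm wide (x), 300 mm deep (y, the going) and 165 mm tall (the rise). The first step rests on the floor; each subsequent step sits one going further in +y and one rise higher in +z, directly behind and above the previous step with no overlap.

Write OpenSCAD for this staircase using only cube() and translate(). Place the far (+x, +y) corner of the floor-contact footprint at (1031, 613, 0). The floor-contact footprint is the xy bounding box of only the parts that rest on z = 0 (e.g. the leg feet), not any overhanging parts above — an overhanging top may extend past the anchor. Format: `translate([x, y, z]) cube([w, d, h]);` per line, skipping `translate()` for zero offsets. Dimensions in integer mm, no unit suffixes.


translate([270, 313, 0]) cube([761, 300, 165]);
translate([270, 613, 165]) cube([761, 300, 165]);
translate([270, 913, 330]) cube([761, 300, 165]);
translate([270, 1213, 495]) cube([761, 300, 165]);
translate([270, 1513, 660]) cube([761, 300, 165]);


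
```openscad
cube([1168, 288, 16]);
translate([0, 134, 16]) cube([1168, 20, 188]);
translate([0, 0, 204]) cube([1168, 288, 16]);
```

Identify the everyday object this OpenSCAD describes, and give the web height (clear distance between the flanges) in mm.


An I-beam. The web height is 188 mm.

Two wide flanges with a thin centred web — an I-beam. Overall 220 mm minus two 16 mm flanges gives a web of 220 − 2·16 = 188 mm.


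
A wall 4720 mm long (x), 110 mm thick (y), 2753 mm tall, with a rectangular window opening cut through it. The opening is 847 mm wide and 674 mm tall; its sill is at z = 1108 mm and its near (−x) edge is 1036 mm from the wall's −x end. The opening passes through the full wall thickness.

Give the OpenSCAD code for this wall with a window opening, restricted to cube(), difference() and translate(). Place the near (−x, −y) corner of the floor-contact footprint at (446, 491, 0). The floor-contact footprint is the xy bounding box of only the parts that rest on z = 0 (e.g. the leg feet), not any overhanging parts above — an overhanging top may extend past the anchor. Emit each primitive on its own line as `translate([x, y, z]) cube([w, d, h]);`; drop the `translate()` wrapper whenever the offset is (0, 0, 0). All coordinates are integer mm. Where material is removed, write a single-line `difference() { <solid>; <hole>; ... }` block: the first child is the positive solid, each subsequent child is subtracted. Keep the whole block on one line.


difference() { translate([446, 491, 0]) cube([4720, 110, 2753]); translate([1482, 491, 1108]) cube([847, 110, 674]); }


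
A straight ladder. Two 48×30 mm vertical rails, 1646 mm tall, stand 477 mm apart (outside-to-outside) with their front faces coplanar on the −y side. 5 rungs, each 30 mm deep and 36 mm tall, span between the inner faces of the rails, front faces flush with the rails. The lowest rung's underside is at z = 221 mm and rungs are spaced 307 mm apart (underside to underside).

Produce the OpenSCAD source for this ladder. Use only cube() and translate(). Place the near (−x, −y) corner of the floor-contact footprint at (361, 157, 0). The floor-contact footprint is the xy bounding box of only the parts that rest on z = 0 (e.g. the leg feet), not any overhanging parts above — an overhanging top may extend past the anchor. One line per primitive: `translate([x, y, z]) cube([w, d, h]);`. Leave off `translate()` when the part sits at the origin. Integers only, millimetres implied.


// rung span = 477 - 2*48 = 381
// rung[k] z = 221 + k*307
translate([361, 157, 0]) cube([48, 30, 1646]);
translate([790, 157, 0]) cube([48, 30, 1646]);
translate([409, 157, 221]) cube([381, 30, 36]);
translate([409, 157, 528]) cube([381, 30, 36]);
translate([409, 157, 835]) cube([381, 30, 36]);
translate([409, 157, 1142]) cube([381, 30, 36]);
translate([409, 157, 1449]) cube([381, 30, 36]);


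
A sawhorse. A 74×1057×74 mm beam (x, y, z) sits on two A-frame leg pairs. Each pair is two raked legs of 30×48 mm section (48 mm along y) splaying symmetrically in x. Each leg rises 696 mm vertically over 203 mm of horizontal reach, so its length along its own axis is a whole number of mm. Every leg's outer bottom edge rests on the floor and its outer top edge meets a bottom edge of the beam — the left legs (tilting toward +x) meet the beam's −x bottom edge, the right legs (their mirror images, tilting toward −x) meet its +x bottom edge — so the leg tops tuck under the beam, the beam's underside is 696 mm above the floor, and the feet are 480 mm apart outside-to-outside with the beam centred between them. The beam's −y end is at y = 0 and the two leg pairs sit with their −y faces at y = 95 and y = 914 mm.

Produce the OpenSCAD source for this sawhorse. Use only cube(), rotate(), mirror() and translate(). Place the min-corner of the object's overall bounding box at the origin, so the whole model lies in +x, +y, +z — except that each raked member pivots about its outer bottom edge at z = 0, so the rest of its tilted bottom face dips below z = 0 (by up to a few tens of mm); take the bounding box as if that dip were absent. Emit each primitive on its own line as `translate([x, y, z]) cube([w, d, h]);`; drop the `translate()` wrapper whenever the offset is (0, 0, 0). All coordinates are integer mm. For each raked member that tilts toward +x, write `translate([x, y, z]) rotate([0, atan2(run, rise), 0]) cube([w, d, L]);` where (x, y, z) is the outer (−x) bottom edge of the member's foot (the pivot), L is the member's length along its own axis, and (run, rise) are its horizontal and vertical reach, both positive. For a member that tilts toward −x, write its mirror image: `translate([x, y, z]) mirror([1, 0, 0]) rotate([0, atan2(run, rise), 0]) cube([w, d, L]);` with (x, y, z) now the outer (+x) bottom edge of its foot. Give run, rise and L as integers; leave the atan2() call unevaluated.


translate([203, 0, 696]) cube([74, 1057, 74]);
translate([0, 95, 0]) rotate([0, atan2(203, 696), 0]) cube([30, 48, 725]);
translate([480, 95, 0]) mirror([1, 0, 0]) rotate([0, atan2(203, 696), 0]) cube([30, 48, 725]);
translate([0, 914, 0]) rotate([0, atan2(203, 696), 0]) cube([30, 48, 725]);
translate([480, 914, 0]) mirror([1, 0, 0]) rotate([0, atan2(203, 696), 0]) cube([30, 48, 725]);


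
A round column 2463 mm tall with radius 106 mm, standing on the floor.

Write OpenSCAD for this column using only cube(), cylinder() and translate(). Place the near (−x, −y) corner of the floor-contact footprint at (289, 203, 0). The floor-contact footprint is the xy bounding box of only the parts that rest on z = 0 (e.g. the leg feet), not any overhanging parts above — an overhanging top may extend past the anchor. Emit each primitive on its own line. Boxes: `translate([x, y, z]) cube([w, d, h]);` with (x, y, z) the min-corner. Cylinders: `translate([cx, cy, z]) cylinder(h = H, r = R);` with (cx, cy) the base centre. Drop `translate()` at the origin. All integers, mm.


translate([395, 309, 0]) cylinder(h = 2463, r = 106);


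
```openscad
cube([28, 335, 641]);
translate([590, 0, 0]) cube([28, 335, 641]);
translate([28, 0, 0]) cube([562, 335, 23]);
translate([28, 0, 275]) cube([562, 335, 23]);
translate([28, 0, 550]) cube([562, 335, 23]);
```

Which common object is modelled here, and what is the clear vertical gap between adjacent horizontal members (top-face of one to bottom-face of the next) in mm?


A bookshelf. The clear shelf gap is 252 mm.

Two tall side panels with 3 horizontal boards between them — a bookshelf. The first two shelf undersides are at z = 0 and z = 275; with shelf thickness 23, the clear gap is 275 − 0 − 23 = 252 mm.


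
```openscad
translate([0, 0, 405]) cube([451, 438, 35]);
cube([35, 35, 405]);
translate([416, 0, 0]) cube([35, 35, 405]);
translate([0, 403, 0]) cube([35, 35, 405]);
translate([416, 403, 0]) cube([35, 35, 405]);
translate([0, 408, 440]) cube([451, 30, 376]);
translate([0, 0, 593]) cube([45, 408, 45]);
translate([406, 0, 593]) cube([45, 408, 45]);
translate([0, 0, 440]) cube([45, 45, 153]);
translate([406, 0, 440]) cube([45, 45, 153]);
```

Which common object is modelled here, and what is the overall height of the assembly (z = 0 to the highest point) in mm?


A chair. The overall height is 816 mm.

A slab on four corner posts with a tall panel at the back — a chair. The seat slab sits at z = 405 with thickness 35, and the 376 mm backrest starts at the seat top, so the overall height is 405 + 35 + 376 = 816 mm.


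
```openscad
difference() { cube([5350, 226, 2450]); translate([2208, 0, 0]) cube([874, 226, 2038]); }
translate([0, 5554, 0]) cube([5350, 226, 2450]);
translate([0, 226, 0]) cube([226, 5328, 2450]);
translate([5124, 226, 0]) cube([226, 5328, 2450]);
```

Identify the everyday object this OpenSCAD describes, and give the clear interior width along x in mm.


A single room. The interior width is 4898 mm.

Four walls enclosing a rectangle with a door in the front wall — a room. Outside width 5350 minus two 226 mm walls gives 4898 mm.


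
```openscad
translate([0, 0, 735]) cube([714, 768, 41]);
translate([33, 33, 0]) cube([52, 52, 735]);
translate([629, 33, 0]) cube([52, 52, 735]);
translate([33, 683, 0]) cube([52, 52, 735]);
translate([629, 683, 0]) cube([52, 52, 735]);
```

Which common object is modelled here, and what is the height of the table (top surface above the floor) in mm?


A table. The table height is 776 mm.

A 714×768×41 slab sits at z = 735 on four 52 mm square posts — a table. The top surface is at 735 + 41 = 776 mm.


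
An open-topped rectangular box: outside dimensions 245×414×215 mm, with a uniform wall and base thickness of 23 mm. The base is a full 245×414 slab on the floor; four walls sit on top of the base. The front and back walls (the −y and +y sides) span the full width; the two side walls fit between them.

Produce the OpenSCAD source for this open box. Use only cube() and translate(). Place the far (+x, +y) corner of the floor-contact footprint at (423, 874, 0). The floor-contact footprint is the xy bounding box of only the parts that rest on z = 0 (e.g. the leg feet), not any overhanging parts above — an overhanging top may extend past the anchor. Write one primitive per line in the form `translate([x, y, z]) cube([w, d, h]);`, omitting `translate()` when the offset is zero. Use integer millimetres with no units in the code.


translate([178, 460, 0]) cube([245, 414, 23]);
translate([178, 460, 23]) cube([245, 23, 192]);
translate([178, 851, 23]) cube([245, 23, 192]);
translate([178, 483, 23]) cube([23, 368, 192]);
translate([400, 483, 23]) cube([23, 368, 192]);


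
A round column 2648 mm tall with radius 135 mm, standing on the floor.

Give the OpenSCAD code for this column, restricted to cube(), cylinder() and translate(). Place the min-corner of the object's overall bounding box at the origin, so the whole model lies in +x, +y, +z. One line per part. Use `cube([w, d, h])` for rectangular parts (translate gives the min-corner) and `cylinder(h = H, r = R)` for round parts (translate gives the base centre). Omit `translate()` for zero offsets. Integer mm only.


translate([135, 135, 0]) cylinder(h = 2648, r = 135);


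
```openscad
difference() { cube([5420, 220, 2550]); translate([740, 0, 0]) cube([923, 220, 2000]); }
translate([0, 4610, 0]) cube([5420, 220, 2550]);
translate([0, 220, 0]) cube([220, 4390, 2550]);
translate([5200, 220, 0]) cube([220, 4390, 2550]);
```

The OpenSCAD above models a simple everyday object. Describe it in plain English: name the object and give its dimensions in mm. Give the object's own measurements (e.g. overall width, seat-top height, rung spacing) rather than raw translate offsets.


A single room: four walls, each 2550 mm tall and 220 mm thick, enclosing an outside footprint 5420×4830 mm (x × y), no floor or roof. The front and back walls (−y and +y sides) run the full x-width; the side walls fit between their inner faces. A door opening 923 mm wide and 2000 mm tall is cut through the front wall from the floor up, its −x edge 740 mm from the wall's −x end.


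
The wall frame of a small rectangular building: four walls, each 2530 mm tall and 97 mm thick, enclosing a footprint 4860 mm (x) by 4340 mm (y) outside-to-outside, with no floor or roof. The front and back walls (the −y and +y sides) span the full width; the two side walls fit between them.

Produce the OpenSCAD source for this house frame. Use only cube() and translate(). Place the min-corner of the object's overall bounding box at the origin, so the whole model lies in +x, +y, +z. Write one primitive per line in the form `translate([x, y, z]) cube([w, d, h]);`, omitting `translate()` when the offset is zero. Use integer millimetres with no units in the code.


cube([4860, 97, 2530]);
translate([0, 4243, 0]) cube([4860, 97, 2530]);
translate([0, 97, 0]) cube([97, 4146, 2530]);
translate([4763, 97, 0]) cube([97, 4146, 2530]);


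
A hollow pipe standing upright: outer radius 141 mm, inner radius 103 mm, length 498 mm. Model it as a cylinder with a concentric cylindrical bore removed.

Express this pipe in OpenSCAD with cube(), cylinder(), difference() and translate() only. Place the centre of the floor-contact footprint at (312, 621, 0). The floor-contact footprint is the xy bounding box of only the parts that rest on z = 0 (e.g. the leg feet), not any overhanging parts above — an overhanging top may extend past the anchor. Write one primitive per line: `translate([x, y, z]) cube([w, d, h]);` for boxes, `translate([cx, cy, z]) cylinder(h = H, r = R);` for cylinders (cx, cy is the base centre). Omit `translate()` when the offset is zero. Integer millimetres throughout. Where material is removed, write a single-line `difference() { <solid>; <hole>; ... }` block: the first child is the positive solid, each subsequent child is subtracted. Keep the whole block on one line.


difference() { translate([312, 621, 0]) cylinder(h = 498, r = 141); translate([312, 621, 0]) cylinder(h = 498, r = 103); }


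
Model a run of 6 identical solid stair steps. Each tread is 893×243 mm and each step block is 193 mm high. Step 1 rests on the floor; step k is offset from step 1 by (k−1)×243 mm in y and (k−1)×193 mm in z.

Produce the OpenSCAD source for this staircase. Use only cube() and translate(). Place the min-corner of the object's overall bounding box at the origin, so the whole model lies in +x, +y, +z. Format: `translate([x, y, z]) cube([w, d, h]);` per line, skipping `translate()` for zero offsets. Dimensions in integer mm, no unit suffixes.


cube([893, 243, 193]);
translate([0, 243, 193]) cube([893, 243, 193]);
translate([0, 486, 386]) cube([893, 243, 193]);
translate([0, 729, 579]) cube([893, 243, 193]);
translate([0, 972, 772]) cube([893, 243, 193]);
translate([0, 1215, 965]) cube([893, 243, 193]);


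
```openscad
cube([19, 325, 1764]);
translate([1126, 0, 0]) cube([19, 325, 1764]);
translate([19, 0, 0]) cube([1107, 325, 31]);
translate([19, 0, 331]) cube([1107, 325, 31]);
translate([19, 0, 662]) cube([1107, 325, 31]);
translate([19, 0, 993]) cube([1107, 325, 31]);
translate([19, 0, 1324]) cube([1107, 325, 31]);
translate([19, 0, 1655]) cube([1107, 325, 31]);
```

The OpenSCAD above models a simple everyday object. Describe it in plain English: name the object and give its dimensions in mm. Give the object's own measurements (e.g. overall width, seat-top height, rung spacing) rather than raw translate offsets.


An open bookshelf. Two side panels, each 19 mm thick, 325 mm deep and 1764 mm tall, stand 1145 mm apart (outside-to-outside). Between them sit 6 shelves, each 31 mm thick and 325 mm deep, spanning the full gap between the sides. The bottom shelf rests on the floor (its underside at z = 0) and the clear gap between one shelf's top and the next shelf's underside is 300 mm.


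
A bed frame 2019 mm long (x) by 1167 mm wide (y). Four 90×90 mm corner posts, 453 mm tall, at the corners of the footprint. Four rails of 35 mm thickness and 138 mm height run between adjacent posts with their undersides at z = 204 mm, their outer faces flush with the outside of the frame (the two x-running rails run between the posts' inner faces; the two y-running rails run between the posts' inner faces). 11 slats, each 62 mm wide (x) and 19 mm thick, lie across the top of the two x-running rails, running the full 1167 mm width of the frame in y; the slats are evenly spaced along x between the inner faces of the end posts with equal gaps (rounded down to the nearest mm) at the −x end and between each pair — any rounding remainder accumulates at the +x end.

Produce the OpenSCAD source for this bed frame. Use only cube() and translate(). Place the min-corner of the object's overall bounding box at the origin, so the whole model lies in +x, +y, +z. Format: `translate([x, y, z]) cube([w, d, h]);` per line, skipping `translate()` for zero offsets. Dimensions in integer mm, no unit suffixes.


// slat z = rail_z + rail_h = 204 + 138 = 342
// slat gap = ⌊(1839 − 11·62) / 12⌋ = 96
cube([90, 90, 453]);
translate([0, 1077, 0]) cube([90, 90, 453]);
translate([1929, 0, 0]) cube([90, 90, 453]);
translate([1929, 1077, 0]) cube([90, 90, 453]);
translate([90, 0, 204]) cube([1839, 35, 138]);
translate([90, 1132, 204]) cube([1839, 35, 138]);
translate([0, 90, 204]) cube([35, 987, 138]);
translate([1984, 90, 204]) cube([35, 987, 138]);
translate([186, 0, 342]) cube([62, 1167, 19]);
translate([344, 0, 342]) cube([62, 1167, 19]);
translate([502, 0, 342]) cube([62, 1167, 19]);
translate([660, 0, 342]) cube([62, 1167, 19]);
translate([818, 0, 342]) cube([62, 1167, 19]);
translate([976, 0, 342]) cube([62, 1167, 19]);
translate([1134, 0, 342]) cube([62, 1167, 19]);
translate([1292, 0, 342]) cube([62, 1167, 19]);
translate([1450, 0, 342]) cube([62, 1167, 19]);
translate([1608, 0, 342]) cube([62, 1167, 19]);
translate([1766, 0, 342]) cube([62, 1167, 19]);


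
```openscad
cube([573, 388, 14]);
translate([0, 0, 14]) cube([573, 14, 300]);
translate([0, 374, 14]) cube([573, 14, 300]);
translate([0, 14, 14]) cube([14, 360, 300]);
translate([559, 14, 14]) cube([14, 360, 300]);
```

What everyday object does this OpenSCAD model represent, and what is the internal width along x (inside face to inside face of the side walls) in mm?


An open box. The internal width is 545 mm.

A 573×388 base slab with four walls standing on it — an open box. The base is 573 mm wide and the walls are 14 mm thick, so the internal width is 573 − 2 × 14 = 545 mm.


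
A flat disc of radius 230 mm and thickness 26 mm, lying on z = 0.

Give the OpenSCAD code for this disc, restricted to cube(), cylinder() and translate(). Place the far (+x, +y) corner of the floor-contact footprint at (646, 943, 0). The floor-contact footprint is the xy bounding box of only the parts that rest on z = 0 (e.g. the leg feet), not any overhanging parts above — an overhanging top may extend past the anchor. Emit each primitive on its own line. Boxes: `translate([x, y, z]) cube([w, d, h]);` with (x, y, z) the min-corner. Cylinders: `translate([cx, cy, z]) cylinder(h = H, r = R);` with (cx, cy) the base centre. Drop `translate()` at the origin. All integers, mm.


translate([416, 713, 0]) cylinder(h = 26, r = 230);


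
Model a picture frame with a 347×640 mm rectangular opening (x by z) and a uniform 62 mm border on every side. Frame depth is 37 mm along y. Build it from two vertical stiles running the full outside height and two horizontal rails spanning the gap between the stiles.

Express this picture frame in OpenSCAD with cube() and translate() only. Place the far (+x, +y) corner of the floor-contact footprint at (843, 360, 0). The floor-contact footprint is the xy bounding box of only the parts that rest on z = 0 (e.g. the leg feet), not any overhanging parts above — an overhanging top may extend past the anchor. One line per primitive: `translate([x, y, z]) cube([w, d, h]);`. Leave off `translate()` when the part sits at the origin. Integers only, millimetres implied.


translate([372, 323, 0]) cube([62, 37, 764]);
translate([781, 323, 0]) cube([62, 37, 764]);
translate([434, 323, 0]) cube([347, 37, 62]);
translate([434, 323, 702]) cube([347, 37, 62]);


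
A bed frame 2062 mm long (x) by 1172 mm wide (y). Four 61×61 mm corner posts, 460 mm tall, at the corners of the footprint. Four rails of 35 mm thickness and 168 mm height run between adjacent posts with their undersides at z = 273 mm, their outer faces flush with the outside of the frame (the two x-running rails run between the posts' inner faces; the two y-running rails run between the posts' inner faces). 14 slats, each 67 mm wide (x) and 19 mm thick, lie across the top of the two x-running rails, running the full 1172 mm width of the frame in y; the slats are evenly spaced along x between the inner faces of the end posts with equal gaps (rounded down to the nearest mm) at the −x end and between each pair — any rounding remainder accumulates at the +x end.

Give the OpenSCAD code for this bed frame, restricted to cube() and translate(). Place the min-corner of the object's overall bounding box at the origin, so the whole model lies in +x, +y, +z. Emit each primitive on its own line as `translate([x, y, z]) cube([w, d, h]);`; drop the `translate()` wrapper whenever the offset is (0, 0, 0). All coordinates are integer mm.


cube([61, 61, 460]);
translate([0, 1111, 0]) cube([61, 61, 460]);
translate([2001, 0, 0]) cube([61, 61, 460]);
translate([2001, 1111, 0]) cube([61, 61, 460]);
translate([61, 0, 273]) cube([1940, 35, 168]);
translate([61, 1137, 273]) cube([1940, 35, 168]);
translate([0, 61, 273]) cube([35, 1050, 168]);
translate([2027, 61, 273]) cube([35, 1050, 168]);
translate([127, 0, 441]) cube([67, 1172, 19]);
translate([260, 0, 441]) cube([67, 1172, 19]);
translate([393, 0, 441]) cube([67, 1172, 19]);
translate([526, 0, 441]) cube([67, 1172, 19]);
translate([659, 0, 441]) cube([67, 1172, 19]);
translate([792, 0, 441]) cube([67, 1172, 19]);
translate([925, 0, 441]) cube([67, 1172, 19]);
translate([1058, 0, 441]) cube([67, 1172, 19]);
translate([1191, 0, 441]) cube([67, 1172, 19]);
translate([1324, 0, 441]) cube([67, 1172, 19]);
translate([1457, 0, 441]) cube([67, 1172, 19]);
translate([1590, 0, 441]) cube([67, 1172, 19]);
translate([1723, 0, 441]) cube([67, 1172, 19]);
translate([1856, 0, 441]) cube([67, 1172, 19]);


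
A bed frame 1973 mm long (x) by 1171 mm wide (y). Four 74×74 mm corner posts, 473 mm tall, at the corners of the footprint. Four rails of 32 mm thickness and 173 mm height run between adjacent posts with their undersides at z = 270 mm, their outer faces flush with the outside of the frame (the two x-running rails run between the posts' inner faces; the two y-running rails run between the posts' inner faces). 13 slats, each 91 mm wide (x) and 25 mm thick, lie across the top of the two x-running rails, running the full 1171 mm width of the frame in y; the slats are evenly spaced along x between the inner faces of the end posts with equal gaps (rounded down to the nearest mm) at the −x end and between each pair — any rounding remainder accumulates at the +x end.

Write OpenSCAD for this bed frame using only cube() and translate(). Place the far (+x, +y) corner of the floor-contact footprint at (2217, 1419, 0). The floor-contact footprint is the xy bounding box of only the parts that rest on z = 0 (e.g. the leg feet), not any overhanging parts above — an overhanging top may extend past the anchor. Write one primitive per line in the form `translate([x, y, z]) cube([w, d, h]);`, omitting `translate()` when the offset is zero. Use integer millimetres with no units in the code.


translate([244, 248, 0]) cube([74, 74, 473]);
translate([244, 1345, 0]) cube([74, 74, 473]);
translate([2143, 248, 0]) cube([74, 74, 473]);
translate([2143, 1345, 0]) cube([74, 74, 473]);
translate([318, 248, 270]) cube([1825, 32, 173]);
translate([318, 1387, 270]) cube([1825, 32, 173]);
translate([244, 322, 270]) cube([32, 1023, 173]);
translate([2185, 322, 270]) cube([32, 1023, 173]);
translate([363, 248, 443]) cube([91, 1171, 25]);
translate([499, 248, 443]) cube([91, 1171, 25]);
translate([635, 248, 443]) cube([91, 1171, 25]);
translate([771, 248, 443]) cube([91, 1171, 25]);
translate([907, 248, 443]) cube([91, 1171, 25]);
translate([1043, 248, 443]) cube([91, 1171, 25]);
translate([1179, 248, 443]) cube([91, 1171, 25]);
translate([1315, 248, 443]) cube([91, 1171, 25]);
translate([1451, 248, 443]) cube([91, 1171, 25]);
translate([1587, 248, 443]) cube([91, 1171, 25]);
translate([1723, 248, 443]) cube([91, 1171, 25]);
translate([1859, 248, 443]) cube([91, 1171, 25]);
translate([1995, 248, 443]) cube([91, 1171, 25]);


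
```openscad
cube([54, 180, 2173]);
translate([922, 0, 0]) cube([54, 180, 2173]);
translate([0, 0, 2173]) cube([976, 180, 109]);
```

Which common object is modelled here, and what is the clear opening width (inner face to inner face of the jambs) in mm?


A door frame. The clear opening width is 868 mm.

Two 2173 mm tall posts with a header on top — a door frame. The left jamb is 54 mm wide at x = 0; the right jamb starts at x = 922. The clear opening is 922 − 54 = 868 mm.


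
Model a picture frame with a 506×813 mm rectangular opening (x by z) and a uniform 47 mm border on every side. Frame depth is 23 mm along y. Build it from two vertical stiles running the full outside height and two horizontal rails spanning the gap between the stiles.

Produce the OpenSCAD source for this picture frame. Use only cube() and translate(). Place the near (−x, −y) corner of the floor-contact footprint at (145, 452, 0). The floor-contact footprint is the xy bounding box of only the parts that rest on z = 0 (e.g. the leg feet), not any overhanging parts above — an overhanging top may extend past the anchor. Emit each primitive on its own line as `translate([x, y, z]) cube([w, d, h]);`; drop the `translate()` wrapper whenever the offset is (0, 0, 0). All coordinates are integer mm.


translate([145, 452, 0]) cube([47, 23, 907]);
translate([698, 452, 0]) cube([47, 23, 907]);
translate([192, 452, 0]) cube([506, 23, 47]);
translate([192, 452, 860]) cube([506, 23, 47]);


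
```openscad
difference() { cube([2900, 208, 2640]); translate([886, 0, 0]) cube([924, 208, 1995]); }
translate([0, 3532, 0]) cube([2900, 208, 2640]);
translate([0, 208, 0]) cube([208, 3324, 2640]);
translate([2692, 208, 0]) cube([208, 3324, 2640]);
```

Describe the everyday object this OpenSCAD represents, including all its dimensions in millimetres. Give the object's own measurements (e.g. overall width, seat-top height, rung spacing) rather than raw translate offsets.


A single room: four walls, each 2640 mm tall and 208 mm thick, enclosing an outside footprint 2900×3740 mm (x × y), no floor or roof. The front and back walls (−y and +y sides) run the full x-width; the side walls fit between their inner faces. A door opening 924 mm wide and 1995 mm tall is cut through the front wall from the floor up, its −x edge 886 mm from the wall's −x end.


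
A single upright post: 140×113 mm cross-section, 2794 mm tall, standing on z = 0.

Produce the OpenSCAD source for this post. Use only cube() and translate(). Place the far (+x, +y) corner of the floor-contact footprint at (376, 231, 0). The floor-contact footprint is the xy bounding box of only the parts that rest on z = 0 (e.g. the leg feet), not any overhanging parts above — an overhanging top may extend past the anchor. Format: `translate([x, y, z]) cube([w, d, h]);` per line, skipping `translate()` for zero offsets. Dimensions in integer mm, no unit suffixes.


translate([236, 118, 0]) cube([140, 113, 2794]);


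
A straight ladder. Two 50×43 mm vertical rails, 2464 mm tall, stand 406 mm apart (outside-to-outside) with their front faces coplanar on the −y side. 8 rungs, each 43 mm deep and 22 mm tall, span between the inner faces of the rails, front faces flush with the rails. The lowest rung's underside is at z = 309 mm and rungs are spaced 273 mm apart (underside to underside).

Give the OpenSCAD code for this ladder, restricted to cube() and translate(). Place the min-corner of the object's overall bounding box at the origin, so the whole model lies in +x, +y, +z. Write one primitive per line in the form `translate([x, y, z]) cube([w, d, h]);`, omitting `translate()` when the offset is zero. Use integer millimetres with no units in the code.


cube([50, 43, 2464]);
translate([356, 0, 0]) cube([50, 43, 2464]);
translate([50, 0, 309]) cube([306, 43, 22]);
translate([50, 0, 582]) cube([306, 43, 22]);
translate([50, 0, 855]) cube([306, 43, 22]);
translate([50, 0, 1128]) cube([306, 43, 22]);
translate([50, 0, 1401]) cube([306, 43, 22]);
translate([50, 0, 1674]) cube([306, 43, 22]);
translate([50, 0, 1947]) cube([306, 43, 22]);
translate([50, 0, 2220]) cube([306, 43, 22]);


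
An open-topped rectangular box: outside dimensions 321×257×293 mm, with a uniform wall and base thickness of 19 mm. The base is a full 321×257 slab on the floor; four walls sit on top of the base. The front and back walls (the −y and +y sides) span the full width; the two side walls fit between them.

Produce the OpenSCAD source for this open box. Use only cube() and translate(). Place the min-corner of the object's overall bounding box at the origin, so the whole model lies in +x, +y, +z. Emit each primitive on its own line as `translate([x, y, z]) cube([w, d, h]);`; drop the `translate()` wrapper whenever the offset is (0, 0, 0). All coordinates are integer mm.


cube([321, 257, 19]);
translate([0, 0, 19]) cube([321, 19, 274]);
translate([0, 238, 19]) cube([321, 19, 274]);
translate([0, 19, 19]) cube([19, 219, 274]);
translate([302, 19, 19]) cube([19, 219, 274]);


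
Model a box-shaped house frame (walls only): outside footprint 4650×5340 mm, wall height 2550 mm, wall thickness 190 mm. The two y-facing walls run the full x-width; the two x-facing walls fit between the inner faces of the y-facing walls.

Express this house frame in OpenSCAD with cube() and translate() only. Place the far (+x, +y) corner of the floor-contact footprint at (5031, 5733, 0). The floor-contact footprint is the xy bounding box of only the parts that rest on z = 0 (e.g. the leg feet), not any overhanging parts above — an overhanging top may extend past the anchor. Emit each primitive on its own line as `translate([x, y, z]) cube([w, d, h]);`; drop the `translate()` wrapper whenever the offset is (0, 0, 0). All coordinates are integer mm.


translate([381, 393, 0]) cube([4650, 190, 2550]);
translate([381, 5543, 0]) cube([4650, 190, 2550]);
translate([381, 583, 0]) cube([190, 4960, 2550]);
translate([4841, 583, 0]) cube([190, 4960, 2550]);


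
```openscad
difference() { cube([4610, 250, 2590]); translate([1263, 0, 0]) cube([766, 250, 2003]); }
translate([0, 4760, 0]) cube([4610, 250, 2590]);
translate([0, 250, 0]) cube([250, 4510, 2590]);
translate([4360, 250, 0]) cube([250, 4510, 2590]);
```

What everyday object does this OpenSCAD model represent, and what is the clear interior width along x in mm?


A single room. The interior width is 4110 mm.

Four walls enclosing a rectangle with a door in the front wall — a room. Outside width 4610 minus two 250 mm walls gives 4110 mm.


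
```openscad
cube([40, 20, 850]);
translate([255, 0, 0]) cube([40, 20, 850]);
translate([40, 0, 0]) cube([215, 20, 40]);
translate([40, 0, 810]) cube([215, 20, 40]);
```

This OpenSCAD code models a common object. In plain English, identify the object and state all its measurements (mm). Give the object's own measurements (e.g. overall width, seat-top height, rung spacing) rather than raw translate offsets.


A rectangular picture frame lying in the x–z plane (depth along y). The opening is 215 mm wide (x) by 770 mm tall (z), surrounded by a border 40 mm wide on all four sides. The frame is 20 mm deep and is made of two full-height vertical stiles with two horizontal rails fitted between them.


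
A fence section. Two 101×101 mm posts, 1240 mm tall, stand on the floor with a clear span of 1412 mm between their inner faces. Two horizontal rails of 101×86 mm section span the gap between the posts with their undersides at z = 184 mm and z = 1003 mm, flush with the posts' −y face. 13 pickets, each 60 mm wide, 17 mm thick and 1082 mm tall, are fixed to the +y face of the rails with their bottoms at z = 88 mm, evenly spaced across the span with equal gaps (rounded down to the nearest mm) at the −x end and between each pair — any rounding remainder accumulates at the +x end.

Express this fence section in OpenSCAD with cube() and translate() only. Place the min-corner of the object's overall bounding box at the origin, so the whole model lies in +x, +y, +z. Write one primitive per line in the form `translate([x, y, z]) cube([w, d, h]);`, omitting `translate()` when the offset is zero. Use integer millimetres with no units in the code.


cube([101, 101, 1240]);
translate([1513, 0, 0]) cube([101, 101, 1240]);
translate([101, 0, 184]) cube([1412, 101, 86]);
translate([101, 0, 1003]) cube([1412, 101, 86]);
translate([146, 101, 88]) cube([60, 17, 1082]);
translate([251, 101, 88]) cube([60, 17, 1082]);
translate([356, 101, 88]) cube([60, 17, 1082]);
translate([461, 101, 88]) cube([60, 17, 1082]);
translate([566, 101, 88]) cube([60, 17, 1082]);
translate([671, 101, 88]) cube([60, 17, 1082]);
translate([776, 101, 88]) cube([60, 17, 1082]);
translate([881, 101, 88]) cube([60, 17, 1082]);
translate([986, 101, 88]) cube([60, 17, 1082]);
translate([1091, 101, 88]) cube([60, 17, 1082]);
translate([1196, 101, 88]) cube([60, 17, 1082]);
translate([1301, 101, 88]) cube([60, 17, 1082]);
translate([1406, 101, 88]) cube([60, 17, 1082]);


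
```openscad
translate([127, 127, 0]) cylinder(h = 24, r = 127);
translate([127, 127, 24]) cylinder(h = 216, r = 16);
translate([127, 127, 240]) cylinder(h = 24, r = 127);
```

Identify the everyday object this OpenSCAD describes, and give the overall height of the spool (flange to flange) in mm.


A spool. The overall height is 264 mm.

Three coaxial cylinders, large–small–large — a spool. Two 24 mm flanges and a 216 mm core give 24 + 216 + 24 = 264 mm.


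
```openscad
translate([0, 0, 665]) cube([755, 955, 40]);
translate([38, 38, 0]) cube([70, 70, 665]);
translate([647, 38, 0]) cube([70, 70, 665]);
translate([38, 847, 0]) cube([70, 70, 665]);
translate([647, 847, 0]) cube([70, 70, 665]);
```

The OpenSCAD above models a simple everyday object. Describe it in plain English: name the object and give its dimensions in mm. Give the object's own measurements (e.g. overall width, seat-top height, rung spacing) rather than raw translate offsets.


A table: top 755 mm (x) × 955 mm (y), 40 mm thick, upper face at z = 705 mm, on four 70×70 mm square legs, each inset 38 mm from the nearest pair of top edges from z = 0 to the bottom of the top.


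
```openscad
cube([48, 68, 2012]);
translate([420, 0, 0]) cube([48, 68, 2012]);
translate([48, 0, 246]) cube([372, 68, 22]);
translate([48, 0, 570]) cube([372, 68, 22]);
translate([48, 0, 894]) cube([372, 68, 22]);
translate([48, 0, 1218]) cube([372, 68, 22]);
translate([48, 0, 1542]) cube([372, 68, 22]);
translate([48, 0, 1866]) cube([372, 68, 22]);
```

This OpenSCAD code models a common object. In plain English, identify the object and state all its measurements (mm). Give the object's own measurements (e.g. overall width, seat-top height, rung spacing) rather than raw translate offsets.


A straight ladder. Two 48×68 mm vertical rails, 2012 mm tall, stand 468 mm apart (outside-to-outside) with their front faces coplanar on the −y side. 6 rungs, each 68 mm deep and 22 mm tall, span between the inner faces of the rails, front faces flush with the rails. The lowest rung's underside is at z = 246 mm and rungs are spaced 324 mm apart (underside to underside).


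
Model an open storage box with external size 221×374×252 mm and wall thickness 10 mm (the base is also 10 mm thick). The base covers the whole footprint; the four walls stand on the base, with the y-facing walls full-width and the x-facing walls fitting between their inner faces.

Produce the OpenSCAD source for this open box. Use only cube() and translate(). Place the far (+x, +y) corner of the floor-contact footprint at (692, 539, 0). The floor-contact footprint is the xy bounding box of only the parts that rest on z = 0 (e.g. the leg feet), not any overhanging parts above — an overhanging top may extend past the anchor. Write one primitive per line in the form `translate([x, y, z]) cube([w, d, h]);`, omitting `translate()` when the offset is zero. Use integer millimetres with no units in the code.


translate([471, 165, 0]) cube([221, 374, 10]);
translate([471, 165, 10]) cube([221, 10, 242]);
translate([471, 529, 10]) cube([221, 10, 242]);
translate([471, 175, 10]) cube([10, 354, 242]);
translate([682, 175, 10]) cube([10, 354, 242]);


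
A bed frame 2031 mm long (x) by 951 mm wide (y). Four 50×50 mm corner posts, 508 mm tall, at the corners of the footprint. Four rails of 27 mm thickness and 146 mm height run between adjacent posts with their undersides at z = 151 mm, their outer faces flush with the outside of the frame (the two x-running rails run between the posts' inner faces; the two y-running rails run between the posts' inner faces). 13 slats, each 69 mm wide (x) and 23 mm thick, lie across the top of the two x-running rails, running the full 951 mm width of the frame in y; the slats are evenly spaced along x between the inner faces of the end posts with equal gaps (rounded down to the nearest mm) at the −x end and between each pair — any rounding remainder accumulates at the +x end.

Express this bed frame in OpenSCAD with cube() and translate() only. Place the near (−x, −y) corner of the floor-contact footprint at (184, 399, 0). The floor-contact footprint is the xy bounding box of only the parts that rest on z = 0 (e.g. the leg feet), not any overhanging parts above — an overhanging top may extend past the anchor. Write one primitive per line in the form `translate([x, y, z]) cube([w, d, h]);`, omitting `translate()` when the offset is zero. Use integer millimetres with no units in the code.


translate([184, 399, 0]) cube([50, 50, 508]);
translate([184, 1300, 0]) cube([50, 50, 508]);
translate([2165, 399, 0]) cube([50, 50, 508]);
translate([2165, 1300, 0]) cube([50, 50, 508]);
translate([234, 399, 151]) cube([1931, 27, 146]);
translate([234, 1323, 151]) cube([1931, 27, 146]);
translate([184, 449, 151]) cube([27, 851, 146]);
translate([2188, 449, 151]) cube([27, 851, 146]);
translate([307, 399, 297]) cube([69, 951, 23]);
translate([449, 399, 297]) cube([69, 951, 23]);
translate([591, 399, 297]) cube([69, 951, 23]);
translate([733, 399, 297]) cube([69, 951, 23]);
translate([875, 399, 297]) cube([69, 951, 23]);
translate([1017, 399, 297]) cube([69, 951, 23]);
translate([1159, 399, 297]) cube([69, 951, 23]);
translate([1301, 399, 297]) cube([69, 951, 23]);
translate([1443, 399, 297]) cube([69, 951, 23]);
translate([1585, 399, 297]) cube([69, 951, 23]);
translate([1727, 399, 297]) cube([69, 951, 23]);
translate([1869, 399, 297]) cube([69, 951, 23]);
translate([2011, 399, 297]) cube([69, 951, 23]);
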